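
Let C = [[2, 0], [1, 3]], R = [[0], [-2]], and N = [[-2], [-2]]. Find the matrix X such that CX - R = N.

X = [[-1], [-1]]

CX = N + R = [[-2], [-4]].
Since C multiplies X on the left, X = C⁻¹(N + R).
C has determinant 6; C⁻¹ = [[1/2, 0], [-1/6, 1/3]].
X = C⁻¹(N + R) = [[-1], [-1]].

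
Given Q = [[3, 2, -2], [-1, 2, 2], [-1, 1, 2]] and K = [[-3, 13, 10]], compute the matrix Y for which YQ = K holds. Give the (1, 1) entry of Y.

Q is on the right of Y, so right-multiply by Q⁻¹: Y = KQ⁻¹.
Q has determinant 4; Q⁻¹ = [[1/2, -3/2, 2], [0, 1, -1], [1/4, -5/4, 2]].
Y = KQ⁻¹ = [[-3, 13, 10]] · [[1/2, -3/2, 2], [0, 1, -1], [1/4, -5/4, 2]] = [[1, 5, 1]].

1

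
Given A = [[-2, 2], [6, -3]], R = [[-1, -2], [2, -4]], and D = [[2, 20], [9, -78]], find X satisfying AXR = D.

Left-multiply by A⁻¹ and right-multiply by R⁻¹: X = A⁻¹DR⁻¹.
det A = -6, so A⁻¹ = [[1/2, 1/3], [1, 1/3]].
det R = 8, so R⁻¹ = [[-1/2, 1/4], [-1/4, -1/8]].
A⁻¹D = [[4, -16], [5, -6]].
X = (A⁻¹D)R⁻¹ = [[2, 3], [-1, 2]].

X = [[2, 3], [-1, 2]]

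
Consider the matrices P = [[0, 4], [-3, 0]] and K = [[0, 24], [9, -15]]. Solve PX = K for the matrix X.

Since P multiplies X on the left, X = P⁻¹K.
det P = 12, so P⁻¹ = [[0, -1/3], [1/4, 0]].
X = P⁻¹K = [[0, -1/3], [1/4, 0]] · [[0, 24], [9, -15]] = [[-3, 5], [0, 6]].

X = [[-3, 5], [0, 6]]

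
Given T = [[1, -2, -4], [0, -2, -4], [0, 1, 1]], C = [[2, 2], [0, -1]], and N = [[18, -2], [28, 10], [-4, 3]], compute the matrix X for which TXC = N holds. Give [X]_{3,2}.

-2

X = T⁻¹NC⁻¹ (apply T⁻¹ on the left and C⁻¹ on the right).
T has determinant 2; T⁻¹ = [[1, -1, 0], [0, 1/2, 2], [0, -1/2, -1]].
C has determinant -2; C⁻¹ = [[1/2, 1], [0, -1]].
T⁻¹N = [[-10, -12], [6, 11], [-10, -8]].
X = (T⁻¹N)C⁻¹ = [[-5, 2], [3, -5], [-5, -2]].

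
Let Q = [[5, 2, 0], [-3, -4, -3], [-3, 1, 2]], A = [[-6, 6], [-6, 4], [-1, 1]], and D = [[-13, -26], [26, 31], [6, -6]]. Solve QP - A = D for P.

QP = D + A = [[-19, -20], [20, 35], [5, -5]].
Q is on the left of P, so left-multiply by Q⁻¹: P = Q⁻¹(D + A).
Q has determinant 5; Q⁻¹ = [[-1, -4/5, -6/5], [3, 2, 3], [-3, -11/5, -14/5]].
P = Q⁻¹(D + A) = [[-3, -2], [-2, -5], [-1, -3]].

P = [[-3, -2], [-2, -5], [-1, -3]]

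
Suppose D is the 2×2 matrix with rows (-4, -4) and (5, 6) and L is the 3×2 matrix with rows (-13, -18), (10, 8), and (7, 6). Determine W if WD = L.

D is on the right of W, so right-multiply by D⁻¹: W = LD⁻¹.
det D = -4, so D⁻¹ = [[-3/2, -1], [5/4, 1]].
W = LD⁻¹ = [[-13, -18], [10, 8], [7, 6]] · [[-3/2, -1], [5/4, 1]] = [[-3, -5], [-5, -2], [-3, -1]].

W = [[-3, -5], [-5, -2], [-3, -1]]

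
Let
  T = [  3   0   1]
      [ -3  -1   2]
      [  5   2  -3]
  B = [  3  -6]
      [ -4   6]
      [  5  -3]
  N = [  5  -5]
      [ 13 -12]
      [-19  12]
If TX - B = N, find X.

X = [[1, -2], [-2, 2], [5, -5]]

TX = N + B = [[8, -11], [9, -6], [-14, 9]].
T is on the left of X, so left-multiply by T⁻¹: X = T⁻¹(N + B).
det T = -4, so T⁻¹ = [[1/4, -1/2, -1/4], [-1/4, 7/2, 9/4], [1/4, 3/2, 3/4]].
X = T⁻¹(N + B) = [[1, -2], [-2, 2], [5, -5]].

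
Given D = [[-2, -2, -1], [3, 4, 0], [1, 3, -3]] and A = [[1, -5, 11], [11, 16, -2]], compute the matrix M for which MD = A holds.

D is on the right of M, so right-multiply by D⁻¹: M = AD⁻¹.
det D = 1; the adjugate gives D⁻¹ = [[-12, -9, 4], [9, 7, -3], [5, 4, -2]].
M = AD⁻¹ = [[1, -5, 11], [11, 16, -2]] · [[-12, -9, 4], [9, 7, -3], [5, 4, -2]] = [[-2, 0, -3], [2, 5, 0]].

M = [[-2, 0, -3], [2, 5, 0]]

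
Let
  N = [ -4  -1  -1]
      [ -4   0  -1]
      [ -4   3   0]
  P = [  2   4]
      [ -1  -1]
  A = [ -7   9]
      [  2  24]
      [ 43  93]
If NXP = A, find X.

Isolating X: multiply by N⁻¹ from the left and P⁻¹ from the right, so X = N⁻¹AP⁻¹.
det N = -4, so N⁻¹ = [[-3/4, 3/4, -1/4], [-1, 1, 0], [3, -4, 1]].
P has determinant 2; P⁻¹ = [[-1/2, -2], [1/2, 1]].
N⁻¹A = [[-4, -12], [9, 15], [14, 24]].
X = (N⁻¹A)P⁻¹ = [[-4, -4], [3, -3], [5, -4]].

X = [[-4, -4], [3, -3], [5, -4]]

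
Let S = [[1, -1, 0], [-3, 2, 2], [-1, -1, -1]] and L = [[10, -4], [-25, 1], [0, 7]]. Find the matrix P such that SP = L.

Left-multiplying both sides by S⁻¹ gives P = S⁻¹L.
det S = 5, so S⁻¹ = [[0, -1/5, -2/5], [-1, -1/5, -2/5], [1, 2/5, -1/5]].
P = S⁻¹L = [[0, -1/5, -2/5], [-1, -1/5, -2/5], [1, 2/5, -1/5]] · [[10, -4], [-25, 1], [0, 7]] = [[5, -3], [-5, 1], [0, -5]].

P = [[5, -3], [-5, 1], [0, -5]]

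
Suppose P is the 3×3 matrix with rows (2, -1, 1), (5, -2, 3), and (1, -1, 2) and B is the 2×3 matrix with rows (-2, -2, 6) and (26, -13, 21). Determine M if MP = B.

Since P sits to the right of M, M = BP⁻¹.
det P = 2; the adjugate gives P⁻¹ = [[-1/2, 1/2, -1/2], [-7/2, 3/2, -1/2], [-3/2, 1/2, 1/2]].
M = BP⁻¹ = [[-2, -2, 6], [26, -13, 21]] · [[-1/2, 1/2, -1/2], [-7/2, 3/2, -1/2], [-3/2, 1/2, 1/2]] = [[-1, -1, 5], [1, 4, 4]].

M = [[-1, -1, 5], [1, 4, 4]]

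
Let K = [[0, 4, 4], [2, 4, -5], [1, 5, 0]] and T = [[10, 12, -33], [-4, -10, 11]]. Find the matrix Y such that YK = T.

Y = [[-2, 5, 0], [4, 1, -6]]

Right-multiplying both sides by K⁻¹ gives Y = TK⁻¹.
K has determinant 4; K⁻¹ = [[25/4, 5, -9], [-5/4, -1, 2], [3/2, 1, -2]].
Y = TK⁻¹ = [[10, 12, -33], [-4, -10, 11]] · [[25/4, 5, -9], [-5/4, -1, 2], [3/2, 1, -2]] = [[-2, 5, 0], [4, 1, -6]].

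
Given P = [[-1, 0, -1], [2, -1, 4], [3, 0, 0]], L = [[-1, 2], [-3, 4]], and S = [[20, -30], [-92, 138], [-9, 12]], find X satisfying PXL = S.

Left-multiply by P⁻¹ and right-multiply by L⁻¹: X = P⁻¹SL⁻¹.
det P = -3, so P⁻¹ = [[0, 0, 1/3], [-4, -1, -2/3], [-1, 0, -1/3]].
det L = 2; the adjugate gives L⁻¹ = [[2, -1], [3/2, -1/2]].
P⁻¹S = [[-3, 4], [18, -26], [-17, 26]].
X = (P⁻¹S)L⁻¹ = [[0, 1], [-3, -5], [5, 4]].

X = [[0, 1], [-3, -5], [5, 4]]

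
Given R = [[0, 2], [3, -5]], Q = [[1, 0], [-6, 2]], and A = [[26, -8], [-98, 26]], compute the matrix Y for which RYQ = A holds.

Y = R⁻¹AQ⁻¹ (apply R⁻¹ on the left and Q⁻¹ on the right).
R has determinant -6; R⁻¹ = [[5/6, 1/3], [1/2, 0]].
Q has determinant 2; Q⁻¹ = [[1, 0], [3, 1/2]].
R⁻¹A = [[-11, 2], [13, -4]].
Y = (R⁻¹A)Q⁻¹ = [[-5, 1], [1, -2]].

Y = [[-5, 1], [1, -2]]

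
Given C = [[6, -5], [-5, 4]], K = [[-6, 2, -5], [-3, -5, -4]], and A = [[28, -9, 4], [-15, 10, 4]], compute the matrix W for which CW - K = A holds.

CW = A + K = [[22, -7, -1], [-18, 5, 0]].
Left-multiplying both sides by C⁻¹ gives W = C⁻¹(A + K).
det C = -1, so C⁻¹ = [[-4, -5], [-5, -6]].
W = C⁻¹(A + K) = [[2, 3, 4], [-2, 5, 5]].

W = [[2, 3, 4], [-2, 5, 5]]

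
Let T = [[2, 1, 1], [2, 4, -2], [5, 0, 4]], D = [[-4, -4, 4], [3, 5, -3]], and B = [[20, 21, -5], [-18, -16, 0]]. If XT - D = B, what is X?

X = [[5, 3, 0], [-3, -2, -1]]

XT = B + D = [[16, 17, -1], [-15, -11, -3]].
Right-multiplying both sides by T⁻¹ gives X = (B + D)T⁻¹.
det T = -6; the adjugate gives T⁻¹ = [[-8/3, 2/3, 1], [3, -1/2, -1], [10/3, -5/6, -1]].
X = (B + D)T⁻¹ = [[5, 3, 0], [-3, -2, -1]].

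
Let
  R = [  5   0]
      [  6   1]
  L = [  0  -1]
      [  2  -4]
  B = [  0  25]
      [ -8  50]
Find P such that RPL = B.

Isolating P: multiply by R⁻¹ from the left and L⁻¹ from the right, so P = R⁻¹BL⁻¹.
R has determinant 5; R⁻¹ = [[1/5, 0], [-6/5, 1]].
det L = 2, so L⁻¹ = [[-2, 1/2], [-1, 0]].
R⁻¹B = [[0, 5], [-8, 20]].
P = (R⁻¹B)L⁻¹ = [[-5, 0], [-4, -4]].

P = [[-5, 0], [-4, -4]]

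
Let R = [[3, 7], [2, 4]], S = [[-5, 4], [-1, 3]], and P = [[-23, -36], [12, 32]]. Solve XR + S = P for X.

X = [[-4, -3], [3, 2]]

XR = P − S = [[-18, -40], [13, 29]].
R is on the right of X, so right-multiply by R⁻¹: X = (P − S)R⁻¹.
det R = -2, so R⁻¹ = [[-2, 7/2], [1, -3/2]].
X = (P − S)R⁻¹ = [[-4, -3], [3, 2]].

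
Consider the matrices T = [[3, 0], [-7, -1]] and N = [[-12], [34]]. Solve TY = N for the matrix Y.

Y = [[-4], [-6]]

Left-multiplying both sides by T⁻¹ gives Y = T⁻¹N.
det T = -3, so T⁻¹ = [[1/3, 0], [-7/3, -1]].
Y = T⁻¹N = [[1/3, 0], [-7/3, -1]] · [[-12], [34]] = [[-4], [-6]].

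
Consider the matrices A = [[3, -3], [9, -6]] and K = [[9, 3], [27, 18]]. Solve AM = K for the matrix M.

M = [[3, 4], [0, 3]]

Since A multiplies M on the left, M = A⁻¹K.
det A = 9, so A⁻¹ = [[-2/3, 1/3], [-1, 1/3]].
M = A⁻¹K = [[-2/3, 1/3], [-1, 1/3]] · [[9, 3], [27, 18]] = [[3, 4], [0, 3]].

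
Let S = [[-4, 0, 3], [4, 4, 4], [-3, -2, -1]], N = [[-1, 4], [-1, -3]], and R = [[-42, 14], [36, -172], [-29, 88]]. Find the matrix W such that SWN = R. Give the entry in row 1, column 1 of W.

-5

W = S⁻¹RN⁻¹ (apply S⁻¹ on the left and N⁻¹ on the right).
S has determinant -4; S⁻¹ = [[-1, 3/2, 3], [2, -13/4, -7], [-1, 2, 4]].
det N = 7; the adjugate gives N⁻¹ = [[-3/7, -4/7], [1/7, -1/7]].
S⁻¹R = [[9, -8], [2, -29], [-2, -6]].
W = (S⁻¹R)N⁻¹ = [[-5, -4], [-5, 3], [0, 2]].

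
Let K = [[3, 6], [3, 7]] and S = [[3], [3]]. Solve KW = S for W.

K is on the left of W, so left-multiply by K⁻¹: W = K⁻¹S.
det K = 3; the adjugate gives K⁻¹ = [[7/3, -2], [-1, 1]].
W = K⁻¹S = [[7/3, -2], [-1, 1]] · [[3], [3]] = [[1], [0]].

W = [[1], [0]]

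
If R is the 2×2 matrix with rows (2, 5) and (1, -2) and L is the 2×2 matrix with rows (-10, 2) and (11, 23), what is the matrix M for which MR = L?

Since R sits to the right of M, M = LR⁻¹.
det R = -9, so R⁻¹ = [[2/9, 5/9], [1/9, -2/9]].
M = LR⁻¹ = [[-10, 2], [11, 23]] · [[2/9, 5/9], [1/9, -2/9]] = [[-2, -6], [5, 1]].

M = [[-2, -6], [5, 1]]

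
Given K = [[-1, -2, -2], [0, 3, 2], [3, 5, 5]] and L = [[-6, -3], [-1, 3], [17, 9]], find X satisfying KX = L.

X = [[4, 3], [-3, 3], [4, -3]]

K is on the left of X, so left-multiply by K⁻¹: X = K⁻¹L.
K has determinant 1; K⁻¹ = [[5, 0, 2], [6, 1, 2], [-9, -1, -3]].
X = K⁻¹L = [[5, 0, 2], [6, 1, 2], [-9, -1, -3]] · [[-6, -3], [-1, 3], [17, 9]] = [[4, 3], [-3, 3], [4, -3]].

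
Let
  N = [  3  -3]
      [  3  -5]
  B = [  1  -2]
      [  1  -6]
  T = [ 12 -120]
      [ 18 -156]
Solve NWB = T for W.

W = [[-4, 5], [0, -3]]

Left-multiply by N⁻¹ and right-multiply by B⁻¹: W = N⁻¹TB⁻¹.
det N = -6, so N⁻¹ = [[5/6, -1/2], [1/2, -1/2]].
det B = -4; the adjugate gives B⁻¹ = [[3/2, -1/2], [1/4, -1/4]].
N⁻¹T = [[1, -22], [-3, 18]].
W = (N⁻¹T)B⁻¹ = [[-4, 5], [0, -3]].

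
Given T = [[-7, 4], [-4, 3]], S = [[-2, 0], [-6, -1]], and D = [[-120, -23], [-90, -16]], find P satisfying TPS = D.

P = [[3, -1], [3, 4]]

Isolating P: multiply by T⁻¹ from the left and S⁻¹ from the right, so P = T⁻¹DS⁻¹.
det T = -5; the adjugate gives T⁻¹ = [[-3/5, 4/5], [-4/5, 7/5]].
det S = 2; the adjugate gives S⁻¹ = [[-1/2, 0], [3, -1]].
T⁻¹D = [[0, 1], [-30, -4]].
P = (T⁻¹D)S⁻¹ = [[3, -1], [3, 4]].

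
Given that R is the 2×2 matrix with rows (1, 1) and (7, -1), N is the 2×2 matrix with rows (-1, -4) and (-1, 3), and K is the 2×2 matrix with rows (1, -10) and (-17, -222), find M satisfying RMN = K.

M = [[5, -3], [-4, 1]]

M = R⁻¹KN⁻¹ (apply R⁻¹ on the left and N⁻¹ on the right).
det R = -8, so R⁻¹ = [[1/8, 1/8], [7/8, -1/8]].
N has determinant -7; N⁻¹ = [[-3/7, -4/7], [-1/7, 1/7]].
R⁻¹K = [[-2, -29], [3, 19]].
M = (R⁻¹K)N⁻¹ = [[5, -3], [-4, 1]].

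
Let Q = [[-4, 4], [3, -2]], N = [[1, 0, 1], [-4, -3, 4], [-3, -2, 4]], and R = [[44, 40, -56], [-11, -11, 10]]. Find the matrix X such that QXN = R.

X = Q⁻¹RN⁻¹ (apply Q⁻¹ on the left and N⁻¹ on the right).
Q has determinant -4; Q⁻¹ = [[1/2, 1], [3/4, 1]].
det N = -5; the adjugate gives N⁻¹ = [[4/5, 2/5, -3/5], [-4/5, -7/5, 8/5], [1/5, -2/5, 3/5]].
Q⁻¹R = [[11, 9, -18], [22, 19, -32]].
X = (Q⁻¹R)N⁻¹ = [[-2, -1, -3], [-4, -5, -2]].

X = [[-2, -1, -3], [-4, -5, -2]]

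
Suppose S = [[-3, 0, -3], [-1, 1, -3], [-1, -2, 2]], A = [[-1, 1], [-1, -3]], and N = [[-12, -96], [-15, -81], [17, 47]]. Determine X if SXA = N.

X = [[1, -4], [4, 5], [4, -5]]

X = S⁻¹NA⁻¹ (apply S⁻¹ on the left and A⁻¹ on the right).
det S = 3; the adjugate gives S⁻¹ = [[-4/3, 2, 1], [5/3, -3, -2], [1, -2, -1]].
A has determinant 4; A⁻¹ = [[-3/4, -1/4], [1/4, -1/4]].
S⁻¹N = [[3, 13], [-9, -11], [1, 19]].
X = (S⁻¹N)A⁻¹ = [[1, -4], [4, 5], [4, -5]].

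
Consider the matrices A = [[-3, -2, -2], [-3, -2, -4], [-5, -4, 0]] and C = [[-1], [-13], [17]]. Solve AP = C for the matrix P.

A is on the left of P, so left-multiply by A⁻¹: P = A⁻¹C.
A has determinant 4; A⁻¹ = [[-4, 2, 1], [5, -5/2, -3/2], [1/2, -1/2, 0]].
P = A⁻¹C = [[-4, 2, 1], [5, -5/2, -3/2], [1/2, -1/2, 0]] · [[-1], [-13], [17]] = [[-5], [2], [6]].

P = [[-5], [2], [6]]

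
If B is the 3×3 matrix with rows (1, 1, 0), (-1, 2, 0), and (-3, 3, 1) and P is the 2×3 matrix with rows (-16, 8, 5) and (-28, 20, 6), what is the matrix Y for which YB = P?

Y = [[-3, -2, 5], [-6, 4, 6]]

Since B sits to the right of Y, Y = PB⁻¹.
det B = 3, so B⁻¹ = [[2/3, -1/3, 0], [1/3, 1/3, 0], [1, -2, 1]].
Y = PB⁻¹ = [[-16, 8, 5], [-28, 20, 6]] · [[2/3, -1/3, 0], [1/3, 1/3, 0], [1, -2, 1]] = [[-3, -2, 5], [-6, 4, 6]].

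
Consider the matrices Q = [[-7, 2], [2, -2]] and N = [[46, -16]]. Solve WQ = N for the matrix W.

W = [[-6, 2]]

Since Q sits to the right of W, W = NQ⁻¹.
Q has determinant 10; Q⁻¹ = [[-1/5, -1/5], [-1/5, -7/10]].
W = NQ⁻¹ = [[46, -16]] · [[-1/5, -1/5], [-1/5, -7/10]] = [[-6, 2]].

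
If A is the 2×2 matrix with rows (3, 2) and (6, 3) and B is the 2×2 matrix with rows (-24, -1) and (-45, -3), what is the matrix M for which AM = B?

Since A multiplies M on the left, M = A⁻¹B.
det A = -3; the adjugate gives A⁻¹ = [[-1, 2/3], [2, -1]].
M = A⁻¹B = [[-1, 2/3], [2, -1]] · [[-24, -1], [-45, -3]] = [[-6, -1], [-3, 1]].

M = [[-6, -1], [-3, 1]]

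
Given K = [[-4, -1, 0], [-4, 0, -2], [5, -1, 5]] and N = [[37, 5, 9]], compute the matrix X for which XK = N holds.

X = [[-6, -2, 1]]

Since K sits to the right of X, X = NK⁻¹.
det K = -2, so K⁻¹ = [[1, -5/2, -1], [-5, 10, 4], [-2, 9/2, 2]].
X = NK⁻¹ = [[37, 5, 9]] · [[1, -5/2, -1], [-5, 10, 4], [-2, 9/2, 2]] = [[-6, -2, 1]].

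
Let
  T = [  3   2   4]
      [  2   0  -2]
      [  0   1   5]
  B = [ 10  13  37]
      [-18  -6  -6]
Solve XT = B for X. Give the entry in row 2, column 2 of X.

Since T sits to the right of X, X = BT⁻¹.
det T = -6, so T⁻¹ = [[-1/3, 1, 2/3], [5/3, -5/2, -7/3], [-1/3, 1/2, 2/3]].
X = BT⁻¹ = [[10, 13, 37], [-18, -6, -6]] · [[-1/3, 1, 2/3], [5/3, -5/2, -7/3], [-1/3, 1/2, 2/3]] = [[6, -4, 1], [-2, -6, -2]].

-6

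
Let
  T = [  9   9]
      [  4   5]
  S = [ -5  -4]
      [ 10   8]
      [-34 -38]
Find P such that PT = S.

P = [[-1, 1], [2, -2], [-2, -4]]

Right-multiplying both sides by T⁻¹ gives P = ST⁻¹.
det T = 9, so T⁻¹ = [[5/9, -1], [-4/9, 1]].
P = ST⁻¹ = [[-5, -4], [10, 8], [-34, -38]] · [[5/9, -1], [-4/9, 1]] = [[-1, 1], [2, -2], [-2, -4]].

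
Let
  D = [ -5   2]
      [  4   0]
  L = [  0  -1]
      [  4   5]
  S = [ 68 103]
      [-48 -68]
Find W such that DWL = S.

Isolating W: multiply by D⁻¹ from the left and L⁻¹ from the right, so W = D⁻¹SL⁻¹.
det D = -8; the adjugate gives D⁻¹ = [[0, 1/4], [1/2, 5/8]].
L has determinant 4; L⁻¹ = [[5/4, 1/4], [-1, 0]].
D⁻¹S = [[-12, -17], [4, 9]].
W = (D⁻¹S)L⁻¹ = [[2, -3], [-4, 1]].

W = [[2, -3], [-4, 1]]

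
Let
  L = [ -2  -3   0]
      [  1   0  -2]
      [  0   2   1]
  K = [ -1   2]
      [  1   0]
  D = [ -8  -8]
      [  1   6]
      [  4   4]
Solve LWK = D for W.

W = L⁻¹DK⁻¹ (apply L⁻¹ on the left and K⁻¹ on the right).
det L = -5, so L⁻¹ = [[-4/5, -3/5, -6/5], [1/5, 2/5, 4/5], [-2/5, -4/5, -3/5]].
det K = -2, so K⁻¹ = [[0, 1], [1/2, 1/2]].
L⁻¹D = [[1, -2], [2, 4], [0, -4]].
W = (L⁻¹D)K⁻¹ = [[-1, 0], [2, 4], [-2, -2]].

W = [[-1, 0], [2, 4], [-2, -2]]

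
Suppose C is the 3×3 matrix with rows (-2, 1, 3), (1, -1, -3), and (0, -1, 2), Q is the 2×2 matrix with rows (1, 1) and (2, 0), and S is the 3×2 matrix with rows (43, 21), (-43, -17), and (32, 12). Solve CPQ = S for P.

P = [[-4, 2], [-2, 0], [5, 5]]

P = C⁻¹SQ⁻¹ (apply C⁻¹ on the left and Q⁻¹ on the right).
C has determinant 5; C⁻¹ = [[-1, -1, 0], [-2/5, -4/5, -3/5], [-1/5, -2/5, 1/5]].
det Q = -2; the adjugate gives Q⁻¹ = [[0, 1/2], [1, -1/2]].
C⁻¹S = [[0, -4], [-2, -2], [15, 5]].
P = (C⁻¹S)Q⁻¹ = [[-4, 2], [-2, 0], [5, 5]].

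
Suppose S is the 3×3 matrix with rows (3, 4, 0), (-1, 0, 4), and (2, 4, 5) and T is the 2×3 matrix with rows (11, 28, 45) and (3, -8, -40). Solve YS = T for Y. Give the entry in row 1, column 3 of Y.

5

S is on the right of Y, so right-multiply by S⁻¹: Y = TS⁻¹.
det S = 4; the adjugate gives S⁻¹ = [[-4, -5, 4], [13/4, 15/4, -3], [-1, -1, 1]].
Y = TS⁻¹ = [[11, 28, 45], [3, -8, -40]] · [[-4, -5, 4], [13/4, 15/4, -3], [-1, -1, 1]] = [[2, 5, 5], [2, -5, -4]].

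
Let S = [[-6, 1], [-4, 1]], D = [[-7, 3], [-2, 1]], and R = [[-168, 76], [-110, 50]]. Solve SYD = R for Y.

Left-multiply by S⁻¹ and right-multiply by D⁻¹: Y = S⁻¹RD⁻¹.
det S = -2; the adjugate gives S⁻¹ = [[-1/2, 1/2], [-2, 3]].
D has determinant -1; D⁻¹ = [[-1, 3], [-2, 7]].
S⁻¹R = [[29, -13], [6, -2]].
Y = (S⁻¹R)D⁻¹ = [[-3, -4], [-2, 4]].

Y = [[-3, -4], [-2, 4]]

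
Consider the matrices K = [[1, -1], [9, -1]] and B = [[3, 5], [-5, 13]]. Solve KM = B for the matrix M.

Since K multiplies M on the left, M = K⁻¹B.
K has determinant 8; K⁻¹ = [[-1/8, 1/8], [-9/8, 1/8]].
M = K⁻¹B = [[-1/8, 1/8], [-9/8, 1/8]] · [[3, 5], [-5, 13]] = [[-1, 1], [-4, -4]].

M = [[-1, 1], [-4, -4]]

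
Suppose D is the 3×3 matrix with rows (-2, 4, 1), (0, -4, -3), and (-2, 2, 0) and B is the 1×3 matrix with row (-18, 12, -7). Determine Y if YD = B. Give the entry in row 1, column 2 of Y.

Since D sits to the right of Y, Y = BD⁻¹.
D has determinant 4; D⁻¹ = [[3/2, 1/2, -2], [3/2, 1/2, -3/2], [-2, -1, 2]].
Y = BD⁻¹ = [[-18, 12, -7]] · [[3/2, 1/2, -2], [3/2, 1/2, -3/2], [-2, -1, 2]] = [[5, 4, 4]].

4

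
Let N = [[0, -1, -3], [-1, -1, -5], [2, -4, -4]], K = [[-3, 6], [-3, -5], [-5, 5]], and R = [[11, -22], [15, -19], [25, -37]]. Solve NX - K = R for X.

NX = R + K = [[8, -16], [12, -24], [20, -32]].
Left-multiplying both sides by N⁻¹ gives X = N⁻¹(R + K).
det N = -4; the adjugate gives N⁻¹ = [[4, -2, -1/2], [7/2, -3/2, -3/4], [-3/2, 1/2, 1/4]].
X = N⁻¹(R + K) = [[-2, 0], [-5, 4], [-1, 4]].

X = [[-2, 0], [-5, 4], [-1, 4]]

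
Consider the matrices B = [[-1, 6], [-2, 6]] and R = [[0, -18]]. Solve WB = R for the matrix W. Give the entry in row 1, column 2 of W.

Since B sits to the right of W, W = RB⁻¹.
det B = 6, so B⁻¹ = [[1, -1], [1/3, -1/6]].
W = RB⁻¹ = [[0, -18]] · [[1, -1], [1/3, -1/6]] = [[-6, 3]].

3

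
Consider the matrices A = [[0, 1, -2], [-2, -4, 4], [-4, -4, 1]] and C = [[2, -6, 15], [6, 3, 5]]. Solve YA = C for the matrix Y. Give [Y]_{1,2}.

1

Right-multiplying both sides by A⁻¹ gives Y = CA⁻¹.
det A = 2; the adjugate gives A⁻¹ = [[6, 7/2, -2], [-7, -4, 2], [-4, -2, 1]].
Y = CA⁻¹ = [[2, -6, 15], [6, 3, 5]] · [[6, 7/2, -2], [-7, -4, 2], [-4, -2, 1]] = [[-6, 1, -1], [-5, -1, -1]].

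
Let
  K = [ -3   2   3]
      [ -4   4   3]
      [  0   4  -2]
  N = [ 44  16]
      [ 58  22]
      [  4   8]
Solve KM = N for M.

M = [[-6, 4], [4, 5], [6, 6]]

Since K multiplies M on the left, M = K⁻¹N.
det K = -4; the adjugate gives K⁻¹ = [[5, -4, 3/2], [2, -3/2, 3/4], [4, -3, 1]].
M = K⁻¹N = [[5, -4, 3/2], [2, -3/2, 3/4], [4, -3, 1]] · [[44, 16], [58, 22], [4, 8]] = [[-6, 4], [4, 5], [6, 6]].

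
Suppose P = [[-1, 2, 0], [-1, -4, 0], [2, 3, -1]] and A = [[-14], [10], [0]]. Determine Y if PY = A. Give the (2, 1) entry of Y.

Left-multiplying both sides by P⁻¹ gives Y = P⁻¹A.
det P = -6; the adjugate gives P⁻¹ = [[-2/3, -1/3, 0], [1/6, -1/6, 0], [-5/6, -7/6, -1]].
Y = P⁻¹A = [[-2/3, -1/3, 0], [1/6, -1/6, 0], [-5/6, -7/6, -1]] · [[-14], [10], [0]] = [[6], [-4], [0]].

-4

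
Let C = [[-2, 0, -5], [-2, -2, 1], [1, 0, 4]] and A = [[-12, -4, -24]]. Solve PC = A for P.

Right-multiplying both sides by C⁻¹ gives P = AC⁻¹.
C has determinant 6; C⁻¹ = [[-4/3, 0, -5/3], [3/2, -1/2, 2], [1/3, 0, 2/3]].
P = AC⁻¹ = [[-12, -4, -24]] · [[-4/3, 0, -5/3], [3/2, -1/2, 2], [1/3, 0, 2/3]] = [[2, 2, -4]].

P = [[2, 2, -4]]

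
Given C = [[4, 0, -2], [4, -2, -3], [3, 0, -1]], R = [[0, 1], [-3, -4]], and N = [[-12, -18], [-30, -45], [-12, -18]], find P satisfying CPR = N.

P = [[-1, 2], [2, -4], [-1, 2]]

P = C⁻¹NR⁻¹ (apply C⁻¹ on the left and R⁻¹ on the right).
det C = -4; the adjugate gives C⁻¹ = [[-1/2, 0, 1], [5/4, -1/2, -1], [-3/2, 0, 2]].
det R = 3, so R⁻¹ = [[-4/3, -1/3], [1, 0]].
C⁻¹N = [[-6, -9], [12, 18], [-6, -9]].
P = (C⁻¹N)R⁻¹ = [[-1, 2], [2, -4], [-1, 2]].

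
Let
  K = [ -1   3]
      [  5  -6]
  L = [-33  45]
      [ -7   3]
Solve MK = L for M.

M = [[3, -6], [-3, -2]]

Since K sits to the right of M, M = LK⁻¹.
K has determinant -9; K⁻¹ = [[2/3, 1/3], [5/9, 1/9]].
M = LK⁻¹ = [[-33, 45], [-7, 3]] · [[2/3, 1/3], [5/9, 1/9]] = [[3, -6], [-3, -2]].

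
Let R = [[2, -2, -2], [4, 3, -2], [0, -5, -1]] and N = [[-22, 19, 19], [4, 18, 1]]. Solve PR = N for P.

Right-multiplying both sides by R⁻¹ gives P = NR⁻¹.
det R = 6, so R⁻¹ = [[-13/6, 4/3, 5/3], [2/3, -1/3, -2/3], [-10/3, 5/3, 7/3]].
P = NR⁻¹ = [[-22, 19, 19], [4, 18, 1]] · [[-13/6, 4/3, 5/3], [2/3, -1/3, -2/3], [-10/3, 5/3, 7/3]] = [[-3, -4, -5], [0, 1, -3]].

P = [[-3, -4, -5], [0, 1, -3]]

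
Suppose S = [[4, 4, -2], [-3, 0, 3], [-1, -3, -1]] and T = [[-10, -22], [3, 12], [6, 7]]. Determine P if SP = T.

Left-multiplying both sides by S⁻¹ gives P = S⁻¹T.
S has determinant -6; S⁻¹ = [[-3/2, -5/3, -2], [1, 1, 1], [-3/2, -4/3, -2]].
P = S⁻¹T = [[-3/2, -5/3, -2], [1, 1, 1], [-3/2, -4/3, -2]] · [[-10, -22], [3, 12], [6, 7]] = [[-2, -1], [-1, -3], [-1, 3]].

P = [[-2, -1], [-1, -3], [-1, 3]]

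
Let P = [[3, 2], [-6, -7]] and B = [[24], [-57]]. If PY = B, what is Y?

Y = [[6], [3]]

Since P multiplies Y on the left, Y = P⁻¹B.
P has determinant -9; P⁻¹ = [[7/9, 2/9], [-2/3, -1/3]].
Y = P⁻¹B = [[7/9, 2/9], [-2/3, -1/3]] · [[24], [-57]] = [[6], [3]].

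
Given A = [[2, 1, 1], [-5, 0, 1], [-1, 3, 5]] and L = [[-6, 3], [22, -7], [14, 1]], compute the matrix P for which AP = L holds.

P = [[-4, 2], [0, -4], [2, 3]]

Left-multiplying both sides by A⁻¹ gives P = A⁻¹L.
A has determinant 3; A⁻¹ = [[-1, -2/3, 1/3], [8, 11/3, -7/3], [-5, -7/3, 5/3]].
P = A⁻¹L = [[-1, -2/3, 1/3], [8, 11/3, -7/3], [-5, -7/3, 5/3]] · [[-6, 3], [22, -7], [14, 1]] = [[-4, 2], [0, -4], [2, 3]].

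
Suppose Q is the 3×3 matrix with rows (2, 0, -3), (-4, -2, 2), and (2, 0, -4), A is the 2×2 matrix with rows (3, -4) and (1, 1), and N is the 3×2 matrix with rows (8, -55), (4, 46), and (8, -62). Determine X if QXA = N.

X = [[3, -5], [-4, 2], [-1, 3]]

Left-multiply by Q⁻¹ and right-multiply by A⁻¹: X = Q⁻¹NA⁻¹.
det Q = 4; the adjugate gives Q⁻¹ = [[2, 0, -3/2], [-3, -1/2, 2], [1, 0, -1]].
A has determinant 7; A⁻¹ = [[1/7, 4/7], [-1/7, 3/7]].
Q⁻¹N = [[4, -17], [-10, 18], [0, 7]].
X = (Q⁻¹N)A⁻¹ = [[3, -5], [-4, 2], [-1, 3]].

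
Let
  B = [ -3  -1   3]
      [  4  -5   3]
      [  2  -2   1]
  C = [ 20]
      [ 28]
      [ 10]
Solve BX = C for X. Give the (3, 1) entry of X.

B is on the left of X, so left-multiply by B⁻¹: X = B⁻¹C.
B has determinant 1; B⁻¹ = [[1, -5, 12], [2, -9, 21], [2, -8, 19]].
X = B⁻¹C = [[1, -5, 12], [2, -9, 21], [2, -8, 19]] · [[20], [28], [10]] = [[0], [-2], [6]].

6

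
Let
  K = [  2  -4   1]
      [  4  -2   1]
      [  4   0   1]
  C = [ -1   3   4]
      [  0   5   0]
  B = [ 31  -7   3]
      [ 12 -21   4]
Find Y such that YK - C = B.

Y = [[-1, 4, 4], [2, 4, -2]]

YK = B + C = [[30, -4, 7], [12, -16, 4]].
K is on the right of Y, so right-multiply by K⁻¹: Y = (B + C)K⁻¹.
det K = 4; the adjugate gives K⁻¹ = [[-1/2, 1, -1/2], [0, -1/2, 1/2], [2, -4, 3]].
Y = (B + C)K⁻¹ = [[-1, 4, 4], [2, 4, -2]].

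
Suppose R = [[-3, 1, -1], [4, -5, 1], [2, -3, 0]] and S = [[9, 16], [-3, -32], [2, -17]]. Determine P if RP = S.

P = [[-2, -4], [-2, 3], [-5, -1]]

Since R multiplies P on the left, P = R⁻¹S.
det R = -5; the adjugate gives R⁻¹ = [[-3/5, -3/5, 4/5], [-2/5, -2/5, 1/5], [2/5, 7/5, -11/5]].
P = R⁻¹S = [[-3/5, -3/5, 4/5], [-2/5, -2/5, 1/5], [2/5, 7/5, -11/5]] · [[9, 16], [-3, -32], [2, -17]] = [[-2, -4], [-2, 3], [-5, -1]].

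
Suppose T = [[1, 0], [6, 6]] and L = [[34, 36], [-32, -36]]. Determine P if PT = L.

T is on the right of P, so right-multiply by T⁻¹: P = LT⁻¹.
T has determinant 6; T⁻¹ = [[1, 0], [-1, 1/6]].
P = LT⁻¹ = [[34, 36], [-32, -36]] · [[1, 0], [-1, 1/6]] = [[-2, 6], [4, -6]].

P = [[-2, 6], [4, -6]]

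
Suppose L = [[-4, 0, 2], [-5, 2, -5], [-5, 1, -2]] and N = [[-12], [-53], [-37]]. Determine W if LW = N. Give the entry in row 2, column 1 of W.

Left-multiplying both sides by L⁻¹ gives W = L⁻¹N.
det L = 6; the adjugate gives L⁻¹ = [[1/6, 1/3, -2/3], [5/2, 3, -5], [5/6, 2/3, -4/3]].
W = L⁻¹N = [[1/6, 1/3, -2/3], [5/2, 3, -5], [5/6, 2/3, -4/3]] · [[-12], [-53], [-37]] = [[5], [-4], [4]].

-4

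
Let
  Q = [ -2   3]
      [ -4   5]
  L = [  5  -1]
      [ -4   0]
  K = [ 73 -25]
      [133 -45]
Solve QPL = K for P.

Isolating P: multiply by Q⁻¹ from the left and L⁻¹ from the right, so P = Q⁻¹KL⁻¹.
det Q = 2; the adjugate gives Q⁻¹ = [[5/2, -3/2], [2, -1]].
det L = -4; the adjugate gives L⁻¹ = [[0, -1/4], [-1, -5/4]].
Q⁻¹K = [[-17, 5], [13, -5]].
P = (Q⁻¹K)L⁻¹ = [[-5, -2], [5, 3]].

P = [[-5, -2], [5, 3]]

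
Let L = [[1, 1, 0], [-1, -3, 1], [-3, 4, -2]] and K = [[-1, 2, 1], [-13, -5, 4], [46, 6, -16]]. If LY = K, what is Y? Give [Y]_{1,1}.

L is on the left of Y, so left-multiply by L⁻¹: Y = L⁻¹K.
det L = -3; the adjugate gives L⁻¹ = [[-2/3, -2/3, -1/3], [5/3, 2/3, 1/3], [13/3, 7/3, 2/3]].
Y = L⁻¹K = [[-2/3, -2/3, -1/3], [5/3, 2/3, 1/3], [13/3, 7/3, 2/3]] · [[-1, 2, 1], [-13, -5, 4], [46, 6, -16]] = [[-6, 0, 2], [5, 2, -1], [-4, 1, 3]].

-6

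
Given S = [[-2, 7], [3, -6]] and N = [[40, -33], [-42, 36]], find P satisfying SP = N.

P = [[-6, 6], [4, -3]]

Since S multiplies P on the left, P = S⁻¹N.
S has determinant -9; S⁻¹ = [[2/3, 7/9], [1/3, 2/9]].
P = S⁻¹N = [[2/3, 7/9], [1/3, 2/9]] · [[40, -33], [-42, 36]] = [[-6, 6], [4, -3]].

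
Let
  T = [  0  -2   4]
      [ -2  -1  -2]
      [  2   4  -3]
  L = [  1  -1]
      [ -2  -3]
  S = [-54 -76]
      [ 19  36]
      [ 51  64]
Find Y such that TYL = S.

Y = [[3, 2], [-1, -3], [-1, 5]]

Isolating Y: multiply by T⁻¹ from the left and L⁻¹ from the right, so Y = T⁻¹SL⁻¹.
det T = -4, so T⁻¹ = [[-11/4, -5/2, -2], [5/2, 2, 2], [3/2, 1, 1]].
det L = -5, so L⁻¹ = [[3/5, -1/5], [-2/5, -1/5]].
T⁻¹S = [[-1, -9], [5, 10], [-11, -14]].
Y = (T⁻¹S)L⁻¹ = [[3, 2], [-1, -3], [-1, 5]].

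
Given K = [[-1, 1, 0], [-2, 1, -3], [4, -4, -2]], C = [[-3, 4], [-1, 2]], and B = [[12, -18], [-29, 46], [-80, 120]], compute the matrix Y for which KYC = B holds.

Y = K⁻¹BC⁻¹ (apply K⁻¹ on the left and C⁻¹ on the right).
K has determinant -2; K⁻¹ = [[7, -1, 3/2], [8, -1, 3/2], [-2, 0, -1/2]].
C has determinant -2; C⁻¹ = [[-1, 2], [-1/2, 3/2]].
K⁻¹B = [[-7, 8], [5, -10], [16, -24]].
Y = (K⁻¹B)C⁻¹ = [[3, -2], [0, -5], [-4, -4]].

Y = [[3, -2], [0, -5], [-4, -4]]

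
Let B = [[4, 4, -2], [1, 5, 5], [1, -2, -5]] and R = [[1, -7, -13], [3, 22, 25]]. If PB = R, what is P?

P = [[-1, 1, 4], [0, 4, -1]]

Right-multiplying both sides by B⁻¹ gives P = RB⁻¹.
det B = -6, so B⁻¹ = [[5/2, -4, -5], [-5/3, 3, 11/3], [7/6, -2, -8/3]].
P = RB⁻¹ = [[1, -7, -13], [3, 22, 25]] · [[5/2, -4, -5], [-5/3, 3, 11/3], [7/6, -2, -8/3]] = [[-1, 1, 4], [0, 4, -1]].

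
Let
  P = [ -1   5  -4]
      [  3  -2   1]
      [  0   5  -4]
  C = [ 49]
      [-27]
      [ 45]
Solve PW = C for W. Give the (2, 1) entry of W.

5

P is on the left of W, so left-multiply by P⁻¹: W = P⁻¹C.
det P = -3; the adjugate gives P⁻¹ = [[-1, 0, 1], [-4, -4/3, 11/3], [-5, -5/3, 13/3]].
W = P⁻¹C = [[-1, 0, 1], [-4, -4/3, 11/3], [-5, -5/3, 13/3]] · [[49], [-27], [45]] = [[-4], [5], [-5]].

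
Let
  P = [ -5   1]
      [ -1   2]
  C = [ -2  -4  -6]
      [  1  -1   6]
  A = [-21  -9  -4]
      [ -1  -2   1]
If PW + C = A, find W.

PW = A − C = [[-19, -5, 2], [-2, -1, -5]].
Left-multiplying both sides by P⁻¹ gives W = P⁻¹(A − C).
det P = -9, so P⁻¹ = [[-2/9, 1/9], [-1/9, 5/9]].
W = P⁻¹(A − C) = [[4, 1, -1], [1, 0, -3]].

W = [[4, 1, -1], [1, 0, -3]]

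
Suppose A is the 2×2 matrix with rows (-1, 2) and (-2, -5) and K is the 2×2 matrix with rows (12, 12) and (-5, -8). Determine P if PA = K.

P = [[-4, -4], [1, 2]]

Right-multiplying both sides by A⁻¹ gives P = KA⁻¹.
det A = 9; the adjugate gives A⁻¹ = [[-5/9, -2/9], [2/9, -1/9]].
P = KA⁻¹ = [[12, 12], [-5, -8]] · [[-5/9, -2/9], [2/9, -1/9]] = [[-4, -4], [1, 2]].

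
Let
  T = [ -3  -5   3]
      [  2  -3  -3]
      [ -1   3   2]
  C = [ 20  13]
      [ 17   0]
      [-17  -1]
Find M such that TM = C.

Left-multiplying both sides by T⁻¹ gives M = T⁻¹C.
T has determinant 5; T⁻¹ = [[3/5, 19/5, 24/5], [-1/5, -3/5, -3/5], [3/5, 14/5, 19/5]].
M = T⁻¹C = [[3/5, 19/5, 24/5], [-1/5, -3/5, -3/5], [3/5, 14/5, 19/5]] · [[20, 13], [17, 0], [-17, -1]] = [[-5, 3], [-4, -2], [-5, 4]].

M = [[-5, 3], [-4, -2], [-5, 4]]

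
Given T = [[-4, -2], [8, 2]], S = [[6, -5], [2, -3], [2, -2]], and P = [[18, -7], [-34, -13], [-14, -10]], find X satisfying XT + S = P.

X = [[5, 4], [1, -4], [4, 0]]

XT = P − S = [[12, -2], [-36, -10], [-16, -8]].
Since T sits to the right of X, X = (P − S)T⁻¹.
T has determinant 8; T⁻¹ = [[1/4, 1/4], [-1, -1/2]].
X = (P − S)T⁻¹ = [[5, 4], [1, -4], [4, 0]].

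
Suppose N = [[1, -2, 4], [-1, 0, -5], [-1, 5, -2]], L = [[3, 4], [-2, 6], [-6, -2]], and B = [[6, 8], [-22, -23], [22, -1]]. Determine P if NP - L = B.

P = [[-1, 2], [5, 1], [5, 3]]

NP = B + L = [[9, 12], [-24, -17], [16, -3]].
N is on the left of P, so left-multiply by N⁻¹: P = N⁻¹(B + L).
det N = -1, so N⁻¹ = [[-25, -16, -10], [-3, -2, -1], [5, 3, 2]].
P = N⁻¹(B + L) = [[-1, 2], [5, 1], [5, 3]].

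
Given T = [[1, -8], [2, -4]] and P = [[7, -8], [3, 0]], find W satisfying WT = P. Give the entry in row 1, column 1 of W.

-1

T is on the right of W, so right-multiply by T⁻¹: W = PT⁻¹.
T has determinant 12; T⁻¹ = [[-1/3, 2/3], [-1/6, 1/12]].
W = PT⁻¹ = [[7, -8], [3, 0]] · [[-1/3, 2/3], [-1/6, 1/12]] = [[-1, 4], [-1, 2]].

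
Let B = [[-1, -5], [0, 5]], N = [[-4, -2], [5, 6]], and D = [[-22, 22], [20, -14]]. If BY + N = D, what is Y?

BY = D − N = [[-18, 24], [15, -20]].
B is on the left of Y, so left-multiply by B⁻¹: Y = B⁻¹(D − N).
det B = -5, so B⁻¹ = [[-1, -1], [0, 1/5]].
Y = B⁻¹(D − N) = [[3, -4], [3, -4]].

Y = [[3, -4], [3, -4]]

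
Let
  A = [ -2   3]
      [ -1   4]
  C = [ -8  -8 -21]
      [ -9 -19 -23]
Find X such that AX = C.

X = [[1, -5, 3], [-2, -6, -5]]

Since A multiplies X on the left, X = A⁻¹C.
det A = -5; the adjugate gives A⁻¹ = [[-4/5, 3/5], [-1/5, 2/5]].
X = A⁻¹C = [[-4/5, 3/5], [-1/5, 2/5]] · [[-8, -8, -21], [-9, -19, -23]] = [[1, -5, 3], [-2, -6, -5]].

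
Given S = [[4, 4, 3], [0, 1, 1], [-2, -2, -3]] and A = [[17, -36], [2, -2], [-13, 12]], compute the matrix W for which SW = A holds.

Since S multiplies W on the left, W = S⁻¹A.
det S = -6; the adjugate gives S⁻¹ = [[1/6, -1, -1/6], [1/3, 1, 2/3], [-1/3, 0, -2/3]].
W = S⁻¹A = [[1/6, -1, -1/6], [1/3, 1, 2/3], [-1/3, 0, -2/3]] · [[17, -36], [2, -2], [-13, 12]] = [[3, -6], [-1, -6], [3, 4]].

W = [[3, -6], [-1, -6], [3, 4]]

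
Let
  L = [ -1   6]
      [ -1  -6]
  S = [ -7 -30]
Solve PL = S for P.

P = [[1, 6]]

Since L sits to the right of P, P = SL⁻¹.
L has determinant 12; L⁻¹ = [[-1/2, -1/2], [1/12, -1/12]].
P = SL⁻¹ = [[-7, -30]] · [[-1/2, -1/2], [1/12, -1/12]] = [[1, 6]].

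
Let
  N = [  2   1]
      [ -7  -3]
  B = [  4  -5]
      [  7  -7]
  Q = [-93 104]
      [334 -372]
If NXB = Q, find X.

X = [[-5, -5], [-1, 3]]

Isolating X: multiply by N⁻¹ from the left and B⁻¹ from the right, so X = N⁻¹QB⁻¹.
N has determinant 1; N⁻¹ = [[-3, -1], [7, 2]].
det B = 7; the adjugate gives B⁻¹ = [[-1, 5/7], [-1, 4/7]].
N⁻¹Q = [[-55, 60], [17, -16]].
X = (N⁻¹Q)B⁻¹ = [[-5, -5], [-1, 3]].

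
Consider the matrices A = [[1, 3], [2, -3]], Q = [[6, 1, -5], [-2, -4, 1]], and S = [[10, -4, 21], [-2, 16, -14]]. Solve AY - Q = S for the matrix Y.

Y = [[4, 3, 1], [4, -2, 5]]

AY = S + Q = [[16, -3, 16], [-4, 12, -13]].
Since A multiplies Y on the left, Y = A⁻¹(S + Q).
det A = -9; the adjugate gives A⁻¹ = [[1/3, 1/3], [2/9, -1/9]].
Y = A⁻¹(S + Q) = [[4, 3, 1], [4, -2, 5]].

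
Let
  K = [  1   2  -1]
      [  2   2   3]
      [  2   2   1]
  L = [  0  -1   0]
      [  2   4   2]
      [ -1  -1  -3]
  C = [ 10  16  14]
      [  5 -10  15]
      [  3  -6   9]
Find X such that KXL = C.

Left-multiply by K⁻¹ and right-multiply by L⁻¹: X = K⁻¹CL⁻¹.
det K = 4; the adjugate gives K⁻¹ = [[-1, -1, 2], [1, 3/4, -5/4], [0, 1/2, -1/2]].
L has determinant -4; L⁻¹ = [[5/2, 3/4, 1/2], [-1, 0, 0], [-1/2, -1/4, -1/2]].
K⁻¹C = [[-9, -18, -11], [10, 16, 14], [1, -2, 3]].
X = (K⁻¹C)L⁻¹ = [[1, -4, 1], [2, 4, -2], [3, 0, -1]].

X = [[1, -4, 1], [2, 4, -2], [3, 0, -1]]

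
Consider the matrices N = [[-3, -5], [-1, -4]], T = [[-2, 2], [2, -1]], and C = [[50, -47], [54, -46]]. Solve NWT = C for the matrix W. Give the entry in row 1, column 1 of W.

Left-multiply by N⁻¹ and right-multiply by T⁻¹: W = N⁻¹CT⁻¹.
det N = 7, so N⁻¹ = [[-4/7, 5/7], [1/7, -3/7]].
T has determinant -2; T⁻¹ = [[1/2, 1], [1, 1]].
N⁻¹C = [[10, -6], [-16, 13]].
W = (N⁻¹C)T⁻¹ = [[-1, 4], [5, -3]].

-1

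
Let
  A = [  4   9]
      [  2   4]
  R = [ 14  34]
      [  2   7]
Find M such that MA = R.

M = [[6, -5], [3, -5]]

A is on the right of M, so right-multiply by A⁻¹: M = RA⁻¹.
A has determinant -2; A⁻¹ = [[-2, 9/2], [1, -2]].
M = RA⁻¹ = [[14, 34], [2, 7]] · [[-2, 9/2], [1, -2]] = [[6, -5], [3, -5]].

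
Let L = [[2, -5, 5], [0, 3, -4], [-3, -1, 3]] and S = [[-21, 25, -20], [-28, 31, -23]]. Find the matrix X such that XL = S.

Since L sits to the right of X, X = SL⁻¹.
L has determinant -5; L⁻¹ = [[-1, -2, -1], [-12/5, -21/5, -8/5], [-9/5, -17/5, -6/5]].
X = SL⁻¹ = [[-21, 25, -20], [-28, 31, -23]] · [[-1, -2, -1], [-12/5, -21/5, -8/5], [-9/5, -17/5, -6/5]] = [[-3, 5, 5], [-5, 4, 6]].

X = [[-3, 5, 5], [-5, 4, 6]]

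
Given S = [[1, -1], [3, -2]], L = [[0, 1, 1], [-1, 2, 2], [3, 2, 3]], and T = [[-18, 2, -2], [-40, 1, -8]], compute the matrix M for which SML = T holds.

M = [[-3, 1, -1], [-1, -5, 3]]

Left-multiply by S⁻¹ and right-multiply by L⁻¹: M = S⁻¹TL⁻¹.
det S = 1, so S⁻¹ = [[-2, 1], [-3, 1]].
det L = 1; the adjugate gives L⁻¹ = [[2, -1, 0], [9, -3, -1], [-8, 3, 1]].
S⁻¹T = [[-4, -3, -4], [14, -5, -2]].
M = (S⁻¹T)L⁻¹ = [[-3, 1, -1], [-1, -5, 3]].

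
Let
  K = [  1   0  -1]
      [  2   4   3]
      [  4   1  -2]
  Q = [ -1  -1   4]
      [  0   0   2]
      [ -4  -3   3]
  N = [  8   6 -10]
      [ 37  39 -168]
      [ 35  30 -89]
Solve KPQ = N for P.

Isolating P: multiply by K⁻¹ from the left and Q⁻¹ from the right, so P = K⁻¹NQ⁻¹.
det K = 3, so K⁻¹ = [[-11/3, -1/3, 4/3], [16/3, 2/3, -5/3], [-14/3, -1/3, 4/3]].
det Q = 2, so Q⁻¹ = [[3, -9/2, -1], [-4, 13/2, 1], [0, 1/2, 0]].
K⁻¹N = [[5, 5, -26], [9, 8, -17], [-3, -1, -16]].
P = (K⁻¹N)Q⁻¹ = [[-5, -3, 0], [-5, 3, -1], [-5, -1, 2]].

P = [[-5, -3, 0], [-5, 3, -1], [-5, -1, 2]]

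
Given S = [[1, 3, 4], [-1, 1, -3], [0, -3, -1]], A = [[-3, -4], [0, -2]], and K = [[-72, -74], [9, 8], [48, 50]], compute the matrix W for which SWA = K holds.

Isolating W: multiply by S⁻¹ from the left and A⁻¹ from the right, so W = S⁻¹KA⁻¹.
S has determinant -1; S⁻¹ = [[10, 9, 13], [1, 1, 1], [-3, -3, -4]].
det A = 6; the adjugate gives A⁻¹ = [[-1/3, 2/3], [0, -1/2]].
S⁻¹K = [[-15, -18], [-15, -16], [-3, -2]].
W = (S⁻¹K)A⁻¹ = [[5, -1], [5, -2], [1, -1]].

W = [[5, -1], [5, -2], [1, -1]]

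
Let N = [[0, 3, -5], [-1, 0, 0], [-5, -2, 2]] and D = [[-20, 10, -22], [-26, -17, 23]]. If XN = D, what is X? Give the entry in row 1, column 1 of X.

6

Since N sits to the right of X, X = DN⁻¹.
det N = -4, so N⁻¹ = [[0, -1, 0], [-1/2, 25/4, -5/4], [-1/2, 15/4, -3/4]].
X = DN⁻¹ = [[-20, 10, -22], [-26, -17, 23]] · [[0, -1, 0], [-1/2, 25/4, -5/4], [-1/2, 15/4, -3/4]] = [[6, 0, 4], [-3, 6, 4]].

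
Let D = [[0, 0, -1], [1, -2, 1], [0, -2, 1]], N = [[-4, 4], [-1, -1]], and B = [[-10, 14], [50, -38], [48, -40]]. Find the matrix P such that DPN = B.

P = [[0, -2], [4, 3], [-3, 2]]

Isolating P: multiply by D⁻¹ from the left and N⁻¹ from the right, so P = D⁻¹BN⁻¹.
det D = 2; the adjugate gives D⁻¹ = [[0, 1, -1], [-1/2, 0, -1/2], [-1, 0, 0]].
det N = 8, so N⁻¹ = [[-1/8, -1/2], [1/8, -1/2]].
D⁻¹B = [[2, 2], [-19, 13], [10, -14]].
P = (D⁻¹B)N⁻¹ = [[0, -2], [4, 3], [-3, 2]].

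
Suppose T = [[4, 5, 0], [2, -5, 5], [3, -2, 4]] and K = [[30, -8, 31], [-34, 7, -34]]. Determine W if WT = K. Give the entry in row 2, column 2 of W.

-2

T is on the right of W, so right-multiply by T⁻¹: W = KT⁻¹.
det T = -5; the adjugate gives T⁻¹ = [[2, 4, -5], [-7/5, -16/5, 4], [-11/5, -23/5, 6]].
W = KT⁻¹ = [[30, -8, 31], [-34, 7, -34]] · [[2, 4, -5], [-7/5, -16/5, 4], [-11/5, -23/5, 6]] = [[3, 3, 4], [-3, -2, -6]].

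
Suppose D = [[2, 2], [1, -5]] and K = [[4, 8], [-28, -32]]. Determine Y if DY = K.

Y = [[-3, -2], [5, 6]]

D is on the left of Y, so left-multiply by D⁻¹: Y = D⁻¹K.
det D = -12, so D⁻¹ = [[5/12, 1/6], [1/12, -1/6]].
Y = D⁻¹K = [[5/12, 1/6], [1/12, -1/6]] · [[4, 8], [-28, -32]] = [[-3, -2], [5, 6]].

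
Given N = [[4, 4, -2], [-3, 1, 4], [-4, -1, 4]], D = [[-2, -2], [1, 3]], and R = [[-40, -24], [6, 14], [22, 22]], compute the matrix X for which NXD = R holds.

X = N⁻¹RD⁻¹ (apply N⁻¹ on the left and D⁻¹ on the right).
det N = 2, so N⁻¹ = [[4, -7, 9], [-2, 4, -5], [7/2, -6, 8]].
det D = -4; the adjugate gives D⁻¹ = [[-3/4, -1/2], [1/4, 1/2]].
N⁻¹R = [[-4, 4], [-6, -6], [0, 8]].
X = (N⁻¹R)D⁻¹ = [[4, 4], [3, 0], [2, 4]].

X = [[4, 4], [3, 0], [2, 4]]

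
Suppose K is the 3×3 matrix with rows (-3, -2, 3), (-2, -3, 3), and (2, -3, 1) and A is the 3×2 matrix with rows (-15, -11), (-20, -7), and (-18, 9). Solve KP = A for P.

P = [[-2, 5], [3, 1], [-5, 2]]

K is on the left of P, so left-multiply by K⁻¹: P = K⁻¹A.
det K = 2, so K⁻¹ = [[3, -7/2, 3/2], [4, -9/2, 3/2], [6, -13/2, 5/2]].
P = K⁻¹A = [[3, -7/2, 3/2], [4, -9/2, 3/2], [6, -13/2, 5/2]] · [[-15, -11], [-20, -7], [-18, 9]] = [[-2, 5], [3, 1], [-5, 2]].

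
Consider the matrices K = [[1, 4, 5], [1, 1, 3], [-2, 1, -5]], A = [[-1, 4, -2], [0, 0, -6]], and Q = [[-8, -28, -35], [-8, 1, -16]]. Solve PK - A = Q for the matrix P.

P = [[-5, -4, 0], [-1, 1, 4]]

PK = Q + A = [[-9, -24, -37], [-8, 1, -22]].
Since K sits to the right of P, P = (Q + A)K⁻¹.
det K = 3; the adjugate gives K⁻¹ = [[-8/3, 25/3, 7/3], [-1/3, 5/3, 2/3], [1, -3, -1]].
P = (Q + A)K⁻¹ = [[-5, -4, 0], [-1, 1, 4]].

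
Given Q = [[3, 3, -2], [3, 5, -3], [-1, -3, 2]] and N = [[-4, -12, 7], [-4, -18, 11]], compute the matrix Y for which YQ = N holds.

Y = [[2, -3, 1], [3, -3, 4]]

Since Q sits to the right of Y, Y = NQ⁻¹.
det Q = 2; the adjugate gives Q⁻¹ = [[1/2, 0, 1/2], [-3/2, 2, 3/2], [-2, 3, 3]].
Y = NQ⁻¹ = [[-4, -12, 7], [-4, -18, 11]] · [[1/2, 0, 1/2], [-3/2, 2, 3/2], [-2, 3, 3]] = [[2, -3, 1], [3, -3, 4]].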